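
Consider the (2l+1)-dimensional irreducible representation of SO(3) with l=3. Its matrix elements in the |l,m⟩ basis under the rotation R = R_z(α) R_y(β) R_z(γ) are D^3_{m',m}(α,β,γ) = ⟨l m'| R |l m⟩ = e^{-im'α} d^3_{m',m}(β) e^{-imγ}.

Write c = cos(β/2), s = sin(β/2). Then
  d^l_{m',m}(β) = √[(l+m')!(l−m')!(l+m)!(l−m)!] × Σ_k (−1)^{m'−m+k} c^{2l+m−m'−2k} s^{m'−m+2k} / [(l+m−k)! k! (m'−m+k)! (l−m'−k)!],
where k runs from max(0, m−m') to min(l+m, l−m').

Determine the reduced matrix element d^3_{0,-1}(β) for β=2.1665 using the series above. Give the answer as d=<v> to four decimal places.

d^3_{0,-1}(β=2.1665) via the finite sum:
c=cos(2.166500/2)=0.468460, s=sin(2.166500/2)=0.883485; N=√[6·6·2·24]=41.569219
Admissible k: 0..2 (factorial args all ≥0)
  k=0: (−1)^1·41.5692/(12)·0.4685^5·0.8835^1 = -0.069048
  k=1: (−1)^2·41.5692/(4)·0.4685^3·0.8835^3 = +0.736759
  k=2: (−1)^3·41.5692/(12)·0.4685^1·0.8835^5 = -0.873491
d^3_{0,-1}(2.1665) = -0.069048 +0.736759 -0.873491 = -0.205780

d=-0.2058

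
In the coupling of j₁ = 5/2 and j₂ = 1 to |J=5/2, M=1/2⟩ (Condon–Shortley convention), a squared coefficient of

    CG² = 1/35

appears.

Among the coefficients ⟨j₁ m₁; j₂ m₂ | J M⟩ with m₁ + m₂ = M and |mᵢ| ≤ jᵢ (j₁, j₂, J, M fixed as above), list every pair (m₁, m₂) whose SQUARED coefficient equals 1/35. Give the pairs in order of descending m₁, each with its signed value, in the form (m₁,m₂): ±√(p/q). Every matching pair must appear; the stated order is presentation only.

Admissible pairs with m₁+m₂ = M = 1/2: (-1/2,1), (1/2,0), (3/2,-1)
  (m₁,m₂)=(3/2,-1): CG² = 16/35, CG = +√(16/35)
  (m₁,m₂)=(1/2,0): CG² = 1/35, CG = +√(1/35)   ← matches the target
  (m₁,m₂)=(-1/2,1): CG² = 18/35, CG = −√(18/35)
Pairs with CG² = 1/35: (1/2,0): +√(1/35)

(1/2,0): +√(1/35)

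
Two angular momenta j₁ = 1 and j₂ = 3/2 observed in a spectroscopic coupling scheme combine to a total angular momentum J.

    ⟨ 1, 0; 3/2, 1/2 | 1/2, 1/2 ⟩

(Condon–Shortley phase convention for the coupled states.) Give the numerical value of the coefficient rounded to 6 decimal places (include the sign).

j₁+j₂−J=2  J+j₁−j₂=0  J−j₁+j₂=1  j₁+j₂+J+1=4
(j₁±m₁, j₂±m₂, J±M) = (1,1,2,1,1,0)
P² = 1/3
sum k=1..1:
  [1] −1/1 = -1
S = -1
C² = P²·S² = 1/3 ; C = -0.577350

-0.577350  (= −√(1/3))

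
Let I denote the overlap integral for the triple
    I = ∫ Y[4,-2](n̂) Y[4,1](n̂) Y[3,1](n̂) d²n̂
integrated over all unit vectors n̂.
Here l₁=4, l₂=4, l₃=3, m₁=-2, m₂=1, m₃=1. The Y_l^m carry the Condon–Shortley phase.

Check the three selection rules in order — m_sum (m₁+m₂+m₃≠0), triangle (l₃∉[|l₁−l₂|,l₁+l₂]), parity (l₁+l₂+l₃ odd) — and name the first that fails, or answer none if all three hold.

m₁+m₂+m₃ = -2 + 1 + 1 = 0  ✓
triangle: |4−4|=0 ≤ l₃=3 ≤ 4+4=8  ✓
parity: l₁+l₂+l₃ = 11 is odd  ✗

parity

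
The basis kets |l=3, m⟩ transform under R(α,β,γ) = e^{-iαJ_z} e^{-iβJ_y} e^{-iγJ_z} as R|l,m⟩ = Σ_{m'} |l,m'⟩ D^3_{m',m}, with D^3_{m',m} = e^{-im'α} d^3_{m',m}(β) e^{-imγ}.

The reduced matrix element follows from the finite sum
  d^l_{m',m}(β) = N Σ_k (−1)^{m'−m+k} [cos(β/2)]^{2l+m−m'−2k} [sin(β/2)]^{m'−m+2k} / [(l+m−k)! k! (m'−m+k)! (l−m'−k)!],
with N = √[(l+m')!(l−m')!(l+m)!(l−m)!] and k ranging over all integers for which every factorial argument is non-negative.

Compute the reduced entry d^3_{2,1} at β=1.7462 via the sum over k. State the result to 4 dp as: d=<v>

d=0.4895

d^3_{2,1}(β=1.7462) via the finite sum:
c=cos(1.746200/2)=0.642454, s=sin(1.746200/2)=0.766324; N=√[120·1·24·2]=75.894664
The bounds max(0,m−m')=0 and min(l+m,l−m')=1 give 2 terms
  k=0: (−1)^1·75.8947/(24)·0.6425^5·0.7663^1 = -0.265230
  k=1: (−1)^2·75.8947/(12)·0.6425^3·0.7663^3 = +0.754734
d^3_{2,1}(1.7462) = -0.265230 +0.754734 = +0.489504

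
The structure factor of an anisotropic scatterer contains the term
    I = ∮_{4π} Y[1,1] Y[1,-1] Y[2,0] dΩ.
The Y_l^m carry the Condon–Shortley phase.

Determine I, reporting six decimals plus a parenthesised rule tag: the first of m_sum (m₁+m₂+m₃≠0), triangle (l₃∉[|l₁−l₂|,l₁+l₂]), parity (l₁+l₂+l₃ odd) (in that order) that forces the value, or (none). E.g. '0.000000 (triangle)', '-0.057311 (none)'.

0.126157 (none)

m-sum 0 ✓  L=4 even ✓  0≤2≤2 ✓
Π(2lᵢ+1) = 3×3×5 = 45
triangle coeff Δ(1,1,2) = 1/30
Σ_t [0,0]: t=0:+1/1 = 1/1
(3j)²=2/15 [(1 1 2; 0 0 0)], sign=+1
Σ_t [0,0]: t=0:+1/4 = 1/4
(3j)²=1/30 [(1 1 2; 1 -1 0)], sign=+1
⇒ 4πI² = 1/5
I = (+1)√(1/5/(4π)) = 0.12615663
No selection rule forces the value: the integral is nonzero (none).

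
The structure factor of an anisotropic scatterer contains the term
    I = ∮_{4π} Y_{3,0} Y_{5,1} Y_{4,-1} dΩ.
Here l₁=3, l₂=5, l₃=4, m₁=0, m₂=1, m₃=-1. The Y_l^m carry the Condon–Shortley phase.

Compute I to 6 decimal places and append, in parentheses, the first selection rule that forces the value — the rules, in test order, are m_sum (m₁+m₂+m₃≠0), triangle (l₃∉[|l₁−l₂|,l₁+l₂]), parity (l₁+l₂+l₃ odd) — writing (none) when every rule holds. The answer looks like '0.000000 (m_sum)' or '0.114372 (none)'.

m-sum 0 ✓  L=12 even ✓  2≤4≤8 ✓
Π(2lᵢ+1) = 7×11×9 = 693
triangle coeff Δ(3,5,4) = 1/180180
Σ_t [1,3]: t=1:−1/576 t=2:+1/144 t=3:−1/576 = 1/288
(3j)²=20/1001 [(3 5 4; 0 0 0)], sign=+1
Σ_t [1,3]: t=1:−1/1440 t=2:+1/192 t=3:−1/432 = 19/8640
(3j)²=361/30030 [(3 5 4; 0 1 -1)], sign=-1
⇒ 4πI² = 2166/13013
I = (-1)√(2166/13013/(4π)) = -0.11508947
No selection rule forces the value: the integral is nonzero (none).

-0.115089 (none)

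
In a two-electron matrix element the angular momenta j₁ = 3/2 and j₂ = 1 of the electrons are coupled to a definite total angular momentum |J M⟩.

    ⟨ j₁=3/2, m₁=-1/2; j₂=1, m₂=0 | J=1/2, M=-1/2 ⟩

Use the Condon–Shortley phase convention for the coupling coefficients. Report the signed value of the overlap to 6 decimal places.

-0.577350  (= −√(1/3))

j₁+j₂−J=2  J+j₁−j₂=1  J−j₁+j₂=0  j₁+j₂+J+1=4
(j₁±m₁, j₂±m₂, J±M) = (1,2,1,1,0,1)
P² = 1/3
sum k=1..1:
  [1] −1/1 = -1
S = -1
C² = P²·S² = 1/3 ; C = -0.577350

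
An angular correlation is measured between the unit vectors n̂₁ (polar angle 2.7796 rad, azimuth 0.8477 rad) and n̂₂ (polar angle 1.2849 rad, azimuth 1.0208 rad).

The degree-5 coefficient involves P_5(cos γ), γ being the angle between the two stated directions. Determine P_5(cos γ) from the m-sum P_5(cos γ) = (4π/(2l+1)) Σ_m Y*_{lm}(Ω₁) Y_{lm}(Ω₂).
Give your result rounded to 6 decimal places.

Term-by-term m-sum for l=5 (normalisation 4π/11 = 1.142397):
  m=-5: Y*=-0.00118 - 0.00230j  Y=0.14400 + 0.34872j  product 0.00063 - 0.00074j
  m=-4: Y*=0.02092 + 0.00532j  Y=-0.20638 + 0.28354j  product -0.00583 + 0.00483j
  m=-3: Y*=-0.08722 + 0.05948j  Y=0.08655 + 0.00687j  product -0.00796 + 0.00455j
  m=-2: Y*=0.04011 - 0.32026j  Y=0.15194 + 0.29853j  product 0.10170 - 0.03669j
  m=-1: Y*=0.36166 + 0.40979j  Y=0.00311 - 0.00507j  product 0.00320 - 0.00056j
  m=+0: Y*=-0.21521 + 0.00000j  Y=0.32425 + 0.00000j  product -0.06978 + 0.00000j
  m=+1: Y*=-0.36166 + 0.40979j  Y=-0.00311 - 0.00507j  product 0.00320 + 0.00056j
  m=+2: Y*=0.04011 + 0.32026j  Y=0.15194 - 0.29853j  product 0.10170 + 0.03669j
  m=+3: Y*=0.08722 + 0.05948j  Y=-0.08655 + 0.00687j  product -0.00796 - 0.00455j
  m=+4: Y*=0.02092 - 0.00532j  Y=-0.20638 - 0.28354j  product -0.00583 - 0.00483j
  m=+5: Y*=0.00118 - 0.00230j  Y=-0.14400 + 0.34872j  product 0.00063 + 0.00074j
Accumulated sum 0.11372 + 0.00000j; after 4π/(2l+1) scaling, 0.12991 + 0.00000j ⇒ P_5 = 0.129912

0.129912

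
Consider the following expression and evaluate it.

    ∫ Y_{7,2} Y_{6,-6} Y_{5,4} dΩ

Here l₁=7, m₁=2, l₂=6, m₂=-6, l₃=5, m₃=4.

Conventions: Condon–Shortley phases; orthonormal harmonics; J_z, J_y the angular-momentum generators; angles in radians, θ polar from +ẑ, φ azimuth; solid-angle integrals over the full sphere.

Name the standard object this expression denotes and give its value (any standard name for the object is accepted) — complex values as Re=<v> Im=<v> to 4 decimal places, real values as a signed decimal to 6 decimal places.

Gaunt coefficient, +0.070641

This is a Gaunt coefficient — the integral of a triple product of spherical harmonics over the sphere.
Rules hold: Σm=0, L=18 even, 1≤5≤13.
N = 15·13·11 = 2145
Δ = 8!·6!·4!/19! = 1/174594420
Racah Σ t=2..6: t=2:+1/4147200 t=3:−1/207360 t=4:+1/82944 t=5:−1/207360 t=6:+1/4147200 = 1/345600
⇒ 3j(7 6 5; 0 0 0)² = 420/46189, sgn -1
Racah Σ t=0..0: t=0:+1/116121600 = 1/116121600
⇒ 3j(7 6 5; 2 -6 4)² = 27/8398, sgn -1
4πI² = N·(3j₀)²·(3jₘ)² = 85050/1356277
I = +1·√(0.0627084/4π) = 0.07064119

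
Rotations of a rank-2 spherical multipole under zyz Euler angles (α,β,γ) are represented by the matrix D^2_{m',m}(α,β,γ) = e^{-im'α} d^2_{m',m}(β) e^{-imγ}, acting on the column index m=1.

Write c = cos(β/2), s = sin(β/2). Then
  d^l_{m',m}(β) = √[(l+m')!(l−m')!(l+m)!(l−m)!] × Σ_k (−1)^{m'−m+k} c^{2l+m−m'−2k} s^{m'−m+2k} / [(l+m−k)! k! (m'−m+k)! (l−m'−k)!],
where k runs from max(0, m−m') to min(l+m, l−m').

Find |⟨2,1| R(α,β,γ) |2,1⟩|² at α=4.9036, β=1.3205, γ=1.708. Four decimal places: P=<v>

P=0.0991

D^2_{1,1}(4.9036,1.3205,1.7080) = e^{-i·1·4.9036}·d^2_{1,1}(1.3205)·e^{-i·1·1.7080}. Compute d first:
c=cos(1.320500/2)=0.789839, s=sin(1.320500/2)=0.613314; N=√[6·1·6·1]=6.000000
k∈{0,1} keeps every argument non-negative
  k=0: (−1)^0·6.0000/(6)·0.7898^4·0.6133^0 = +0.389183
  k=1: (−1)^1·6.0000/(2)·0.7898^2·0.6133^2 = -0.703987
d^2_{1,1}(1.3205) = +0.389183 -0.703987 = -0.314804
|D^2_{1,1}|² = |d^2_{1,1}(β)|² = (-0.314804)² = 0.099101 (the z-rotation phases have unit modulus)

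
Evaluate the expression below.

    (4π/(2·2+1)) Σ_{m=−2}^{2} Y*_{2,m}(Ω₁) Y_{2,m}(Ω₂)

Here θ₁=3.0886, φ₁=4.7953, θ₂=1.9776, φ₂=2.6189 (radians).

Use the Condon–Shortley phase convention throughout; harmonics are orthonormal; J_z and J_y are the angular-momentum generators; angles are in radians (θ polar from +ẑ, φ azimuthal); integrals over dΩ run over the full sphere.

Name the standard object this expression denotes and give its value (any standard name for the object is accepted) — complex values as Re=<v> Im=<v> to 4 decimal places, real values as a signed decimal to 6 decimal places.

This sum is the spherical-harmonic addition theorem: it equals the Legendre polynomial P_l(cos γ) of the angle γ between the two directions.
Addition theorem: P_2(cos γ) = (4π/5) Σ_m Y*_{lm}(Ω₁) Y_{lm}(Ω₂), m = −2…2:
  m=-2: Y*=-0.001069-0.000179i  Y=+0.163411+0.281855i  product -0.000124-0.000330i
  m=-1: Y*=-0.003384+0.040722i  Y=+0.243248+0.140146i  product -0.006530+0.009431i
  m=+0: Y*=+0.628129-0.000000i  Y=-0.167259+0.000000i  product -0.105060+0.000000i
  m=+1: Y*=+0.003384+0.040722i  Y=-0.243248+0.140146i  product -0.006530-0.009431i
  m=+2: Y*=-0.001069+0.000179i  Y=+0.163411-0.281855i  product -0.000124+0.000330i
Accumulated sum -0.118369-0.000000i; after 4π/(2l+1) scaling, -0.297494-0.000000i ⇒ P_2 = -0.297494

Legendre polynomial (addition theorem), -0.297494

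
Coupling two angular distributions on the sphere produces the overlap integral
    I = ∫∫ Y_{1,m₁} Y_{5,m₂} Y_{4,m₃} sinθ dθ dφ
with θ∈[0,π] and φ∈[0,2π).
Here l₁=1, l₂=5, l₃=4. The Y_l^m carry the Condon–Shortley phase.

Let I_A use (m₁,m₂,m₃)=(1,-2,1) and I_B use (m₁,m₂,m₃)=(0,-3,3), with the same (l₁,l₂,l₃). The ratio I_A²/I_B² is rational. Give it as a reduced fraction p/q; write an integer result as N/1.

l's match ⇒ only the (l;m) 3-j factors differ between A and B.
A: triangle coeff Δ(1,5,4) = 1/495; Σ_t [0,0]: t=0:+1/1440 = 1/1440; (3j)²=7/165 [(1 5 4; 1 -2 1)], sign=-1
B: triangle coeff Δ(1,5,4) = 1/495; Σ_t [1,1]: t=1:−1/5040 = -1/5040; (3j)²=16/495 [(1 5 4; 0 -3 3)], sign=+1
I_A²/I_B² = (7/165)/(16/495) = 21/16

21/16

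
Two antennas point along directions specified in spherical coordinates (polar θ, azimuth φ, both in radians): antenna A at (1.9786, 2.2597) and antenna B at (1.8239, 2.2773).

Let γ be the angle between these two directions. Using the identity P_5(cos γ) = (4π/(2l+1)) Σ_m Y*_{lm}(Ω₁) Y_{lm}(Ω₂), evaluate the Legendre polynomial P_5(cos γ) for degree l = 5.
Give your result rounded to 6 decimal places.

0.826341

Addition theorem: P_5(cos γ) = (4π/11) Σ_m Y*_{lm}(Ω₁) Y_{lm}(Ω₂), m = −5…5:
  term(m=-5) = (0.118984, -0.010498)   from Y*(Ω₁)=(0.090264, -0.288803), Y(Ω₂)=(0.150421, 0.364977)
  term(m=-4) = (0.133142, -0.009389)   from Y*(Ω₁)=(0.382966, -0.155623), Y(Ω₂)=(0.306939, 0.100212)
  term(m=-3) = (-0.015189, 0.000803)   from Y*(Ω₁)=(0.097821, 0.052922), Y(Ω₂)=(-0.116684, 0.071333)
  term(m=-2) = (0.096549, -0.003400)   from Y*(Ω₁)=(-0.057375, -0.293594), Y(Ω₂)=(-0.050747, 0.318936)
  term(m=-1) = (-0.012735, 0.000224)   from Y*(Ω₁)=(0.127561, -0.154902), Y(Ω₂)=(-0.041205, -0.048279)
  term(m=+0) = (0.081835, 0.000000)   from Y*(Ω₁)=(-0.257349, -0.000000), Y(Ω₂)=(-0.317993, 0.000000)
  term(m=+1) = (-0.012735, -0.000224)   from Y*(Ω₁)=(-0.127561, -0.154902), Y(Ω₂)=(0.041205, -0.048279)
  term(m=+2) = (0.096549, 0.003400)   from Y*(Ω₁)=(-0.057375, 0.293594), Y(Ω₂)=(-0.050747, -0.318936)
  term(m=+3) = (-0.015189, -0.000803)   from Y*(Ω₁)=(-0.097821, 0.052922), Y(Ω₂)=(0.116684, 0.071333)
  term(m=+4) = (0.133142, 0.009389)   from Y*(Ω₁)=(0.382966, 0.155623), Y(Ω₂)=(0.306939, -0.100212)
  term(m=+5) = (0.118984, 0.010498)   from Y*(Ω₁)=(-0.090264, -0.288803), Y(Ω₂)=(-0.150421, 0.364977)
Total Σ_m = (0.723339, 0.000000). Multiply by 1.142397: (0.826341, 0.000000). P_5(cos γ) = 0.826341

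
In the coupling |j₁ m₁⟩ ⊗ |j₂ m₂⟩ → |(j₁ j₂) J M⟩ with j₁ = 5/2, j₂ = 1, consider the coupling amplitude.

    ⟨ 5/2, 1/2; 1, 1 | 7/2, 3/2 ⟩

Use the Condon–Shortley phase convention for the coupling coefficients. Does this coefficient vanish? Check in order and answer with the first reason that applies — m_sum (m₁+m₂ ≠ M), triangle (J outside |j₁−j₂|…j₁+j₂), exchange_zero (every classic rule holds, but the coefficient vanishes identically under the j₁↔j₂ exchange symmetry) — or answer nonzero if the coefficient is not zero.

m-sum: m₁+m₂ = 1/2+1 = 3/2, M = 3/2  ✓
triangle: |j₁−j₂| = 3/2 ≤ J = 7/2 ≤ j₁+j₂ = 7/2  ✓
exchange: j₁≠j₂ or m₁≠m₂ — the exchange symmetry imposes no constraint here
value check: CG = +√(10/21) = +0.690066 ≠ 0

nonzero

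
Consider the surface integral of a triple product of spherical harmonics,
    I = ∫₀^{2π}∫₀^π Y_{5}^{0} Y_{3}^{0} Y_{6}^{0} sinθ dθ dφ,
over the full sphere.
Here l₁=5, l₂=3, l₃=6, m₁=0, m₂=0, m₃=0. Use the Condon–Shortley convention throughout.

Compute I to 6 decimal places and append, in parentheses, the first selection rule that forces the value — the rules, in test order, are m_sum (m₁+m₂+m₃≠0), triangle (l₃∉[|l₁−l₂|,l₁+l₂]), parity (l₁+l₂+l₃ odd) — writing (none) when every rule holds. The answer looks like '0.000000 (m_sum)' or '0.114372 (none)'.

0.145631 (none)

Checks pass: Σm=0; 14 even; l₃=6∈[2,8].
(2·5+1)(2·3+1)(2·6+1) = 1001
Δ: 2! 8! 4! / 15! → 1/675675
sum: t=0:+1/8640 t=1:−1/2304 t=2:+1/8640 = -7/34560
3j²(5 3 6; 0 0 0) = Δ·Π!·Σ² = 7/429  (sign -1)
(m-triple is (0,0,0) — same symbol as above.)
combine: 4πI² = 1001·7/429·7/429 = 343/1287
take √, sign +1: I = 0.14563067
No selection rule forces the value: the integral is nonzero (none).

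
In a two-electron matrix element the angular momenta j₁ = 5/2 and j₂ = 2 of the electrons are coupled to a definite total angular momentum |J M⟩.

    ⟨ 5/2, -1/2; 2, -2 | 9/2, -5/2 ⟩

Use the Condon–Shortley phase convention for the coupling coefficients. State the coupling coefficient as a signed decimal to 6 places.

+√(5/18) ≈ +0.527046

j₁+j₂−J=0  J+j₁−j₂=5  J−j₁+j₂=4  j₁+j₂+J+1=10
(j₁±m₁, j₂±m₂, J±M) = (2,3,0,4,2,7)
P² = 23040
sum k=0..0:
  [0] +1/288 = 1/288
S = 1/288
C² = P²·S² = 5/18 ; C = +0.527046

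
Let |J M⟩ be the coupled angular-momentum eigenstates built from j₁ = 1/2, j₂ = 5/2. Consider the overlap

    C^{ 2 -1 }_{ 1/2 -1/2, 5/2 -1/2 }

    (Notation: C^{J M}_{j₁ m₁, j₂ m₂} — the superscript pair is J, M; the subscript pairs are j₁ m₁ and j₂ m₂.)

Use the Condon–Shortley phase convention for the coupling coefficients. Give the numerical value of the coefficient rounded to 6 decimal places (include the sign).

−√(1/3) = -0.577350

j₁+j₂−J=1  J+j₁−j₂=0  J−j₁+j₂=4  j₁+j₂+J+1=6
(j₁±m₁, j₂±m₂, J±M) = (0,1,2,3,1,3)
P² = 12
sum k=1..1:
  [1] −1/6 = -1/6
S = -1/6
C² = P²·S² = 1/3 ; C = -0.577350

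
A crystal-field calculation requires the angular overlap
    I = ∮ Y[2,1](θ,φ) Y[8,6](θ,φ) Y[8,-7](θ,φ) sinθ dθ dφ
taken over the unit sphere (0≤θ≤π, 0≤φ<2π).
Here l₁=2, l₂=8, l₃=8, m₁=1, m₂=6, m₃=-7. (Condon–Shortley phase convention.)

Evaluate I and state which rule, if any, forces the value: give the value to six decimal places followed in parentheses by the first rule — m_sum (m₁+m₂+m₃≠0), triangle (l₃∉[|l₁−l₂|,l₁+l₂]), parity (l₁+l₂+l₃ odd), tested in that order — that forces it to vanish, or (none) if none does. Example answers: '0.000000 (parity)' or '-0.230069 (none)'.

m-sum 0 ✓  L=18 even ✓  6≤8≤10 ✓
Π(2lᵢ+1) = 5×17×17 = 1445
triangle coeff Δ(2,8,8) = 1/348840
Σ_t [0,2]: t=0:+1/116121600 t=1:−1/25401600 t=2:+1/116121600 = -1/45158400
(3j)²=24/1615 [(2 8 8; 0 0 0)], sign=-1
Σ_t [0,1]: t=0:+1/174356582400 t=1:−1/12454041600 = -1/13412044800
(3j)²=169/7752 [(2 8 8; 1 6 -7)], sign=+1
⇒ 4πI² = 169/361
I = (-1)√(169/361/(4π)) = -0.19301223
No selection rule forces the value: the integral is nonzero (none).

-0.193012 (none)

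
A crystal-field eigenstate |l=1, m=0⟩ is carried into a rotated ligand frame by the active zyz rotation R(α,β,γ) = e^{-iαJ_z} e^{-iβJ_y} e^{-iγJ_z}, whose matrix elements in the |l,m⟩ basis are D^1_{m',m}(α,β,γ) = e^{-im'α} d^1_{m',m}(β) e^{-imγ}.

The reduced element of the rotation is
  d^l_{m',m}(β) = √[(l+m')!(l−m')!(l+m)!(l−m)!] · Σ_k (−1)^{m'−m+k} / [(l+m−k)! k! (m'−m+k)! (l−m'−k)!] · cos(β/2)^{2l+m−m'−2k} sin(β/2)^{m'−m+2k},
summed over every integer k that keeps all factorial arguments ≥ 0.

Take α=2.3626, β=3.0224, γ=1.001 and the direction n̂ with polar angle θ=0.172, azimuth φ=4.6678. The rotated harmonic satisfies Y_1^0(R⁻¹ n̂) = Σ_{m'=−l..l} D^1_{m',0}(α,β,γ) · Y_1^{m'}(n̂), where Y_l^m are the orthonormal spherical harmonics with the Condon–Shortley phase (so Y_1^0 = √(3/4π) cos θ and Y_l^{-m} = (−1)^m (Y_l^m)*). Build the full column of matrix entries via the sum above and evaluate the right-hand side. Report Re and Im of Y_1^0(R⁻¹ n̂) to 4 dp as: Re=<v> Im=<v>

Re=-0.4846 Im=0.0000

Need the full column D^1_{m',0} for m'=−1..1 at α=2.3626, β=3.0224, γ=1.0010.
cos(β/2)=0.059561, sin(β/2)=0.998225
d^1_{-1,0}: single k=1 term ⇒ +0.084083;  D = -0.059835+0.059073i
d^1_{0,0}: k∈[0..1] ⇒ +0.003548 -0.996452 = -0.992905;  D = -0.992905+0.000000i
d^1_{1,0}: single k=0 term ⇒ -0.084083;  D = +0.059835+0.059073i
Y_1^{m'}(θ=0.172,φ=4.6678) and Σ D·Y over m':
  (-0.0598+0.0591i)·(-0.0026+0.0591i)  (-0.9929+0.0000i)·(+0.4814+0.0000i)  (+0.0598+0.0591i)·(+0.0026+0.0591i)
Y_1^0(R⁻¹ n̂) = -0.484641+0.000000i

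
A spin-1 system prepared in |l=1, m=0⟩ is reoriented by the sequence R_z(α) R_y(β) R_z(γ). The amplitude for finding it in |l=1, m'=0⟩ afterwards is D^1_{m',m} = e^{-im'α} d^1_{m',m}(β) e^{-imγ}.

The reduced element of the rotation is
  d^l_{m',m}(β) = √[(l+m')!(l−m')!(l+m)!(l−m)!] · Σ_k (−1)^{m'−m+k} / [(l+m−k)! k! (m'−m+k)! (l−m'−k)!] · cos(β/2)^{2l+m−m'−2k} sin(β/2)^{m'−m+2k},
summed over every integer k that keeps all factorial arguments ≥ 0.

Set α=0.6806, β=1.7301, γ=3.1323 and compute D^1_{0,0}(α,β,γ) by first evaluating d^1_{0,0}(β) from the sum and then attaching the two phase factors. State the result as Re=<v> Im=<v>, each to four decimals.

Split into d^1_{0,0}(β=1.7301) × two z-phases.
c=cos(1.730100/2)=0.648602, s=sin(1.730100/2)=0.761128; N=√[1·1·1·1]=1.000000
k∈{0,1} keeps every argument non-negative
  k=0: (−1)^0·1.0000/(1)·0.6486^2·0.7611^0 = +0.420685
  k=1: (−1)^1·1.0000/(1)·0.6486^0·0.7611^2 = -0.579315
d^1_{0,0}(1.7301) = +0.420685 -0.579315 = -0.158631
Attach z-rotation phases: D = e^{-i(0)(0.6806)}·(-0.158631)·e^{-i(0)(3.1323)} = -0.158631+0.000000i

Re=-0.1586 Im=0.0000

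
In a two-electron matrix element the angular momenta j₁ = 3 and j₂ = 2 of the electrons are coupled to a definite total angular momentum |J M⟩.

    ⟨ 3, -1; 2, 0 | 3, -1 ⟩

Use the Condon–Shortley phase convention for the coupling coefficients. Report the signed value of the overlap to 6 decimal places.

-0.387298  (= −√(3/20))

j₁+j₂−J=2  J+j₁−j₂=4  J−j₁+j₂=2  j₁+j₂+J+1=9
(j₁±m₁, j₂±m₂, J±M) = (2,4,2,2,2,4)
P² = 256/15
sum k=0..2:
  [0] +1/96 = 1/96
  [1] −1/6 = -1/6
  [2] +1/16 = 1/16
S = -3/32
C² = P²·S² = 3/20 ; C = -0.387298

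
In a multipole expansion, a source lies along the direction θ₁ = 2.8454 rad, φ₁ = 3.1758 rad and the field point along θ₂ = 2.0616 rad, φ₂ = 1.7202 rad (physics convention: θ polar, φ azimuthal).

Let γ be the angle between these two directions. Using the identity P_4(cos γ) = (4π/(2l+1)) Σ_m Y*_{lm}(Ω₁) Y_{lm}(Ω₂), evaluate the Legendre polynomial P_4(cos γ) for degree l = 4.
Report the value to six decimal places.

Addition theorem: P_4(cos γ) = (4π/9) Σ_m Y*_{lm}(Ω₁) Y_{lm}(Ω₂), m = −4…4:
  [-4]  conj(Y_{4,-4})(Ω₁) = 0.00318 + 0.00044j ; Y_{4,-4}(Ω₂) = 0.22134 - 0.15066j ; Δ = 0.00077 - 0.00038j
  [-3]  conj(Y_{4,-3})(Ω₁) = 0.02961 + 0.00305j ; Y_{4,-3}(Ω₂) = -0.17539 - 0.36475j ; Δ = -0.00408 - 0.01134j
  [-2]  conj(Y_{4,-2})(Ω₁) = 0.15364 + 0.01053j ; Y_{4,-2}(Ω₂) = -0.13804 + 0.04252j ; Δ = -0.02166 + 0.00508j
  [-1]  conj(Y_{4,-1})(Ω₁) = 0.44926 + 0.01537j ; Y_{4,-1}(Ω₂) = -0.04230 - 0.28099j ; Δ = -0.01468 - 0.12689j
  [+0]  conj(Y_{4,0})(Ω₁) = 0.51266 + 0.00000j ; Y_{4,0}(Ω₂) = -0.20494 + 0.00000j ; Δ = -0.10507 + 0.00000j
  [+1]  conj(Y_{4,1})(Ω₁) = -0.44926 + 0.01537j ; Y_{4,1}(Ω₂) = 0.04230 - 0.28099j ; Δ = -0.01468 + 0.12689j
  [+2]  conj(Y_{4,2})(Ω₁) = 0.15364 - 0.01053j ; Y_{4,2}(Ω₂) = -0.13804 - 0.04252j ; Δ = -0.02166 - 0.00508j
  [+3]  conj(Y_{4,3})(Ω₁) = -0.02961 + 0.00305j ; Y_{4,3}(Ω₂) = 0.17539 - 0.36475j ; Δ = -0.00408 + 0.01134j
  [+4]  conj(Y_{4,4})(Ω₁) = 0.00318 - 0.00044j ; Y_{4,4}(Ω₂) = 0.22134 + 0.15066j ; Δ = 0.00077 + 0.00038j
Σ over m = -0.18436 - 0.00000j; ×(4π/9) → -0.25742 - 0.00000j. Real part: -0.257421

-0.257421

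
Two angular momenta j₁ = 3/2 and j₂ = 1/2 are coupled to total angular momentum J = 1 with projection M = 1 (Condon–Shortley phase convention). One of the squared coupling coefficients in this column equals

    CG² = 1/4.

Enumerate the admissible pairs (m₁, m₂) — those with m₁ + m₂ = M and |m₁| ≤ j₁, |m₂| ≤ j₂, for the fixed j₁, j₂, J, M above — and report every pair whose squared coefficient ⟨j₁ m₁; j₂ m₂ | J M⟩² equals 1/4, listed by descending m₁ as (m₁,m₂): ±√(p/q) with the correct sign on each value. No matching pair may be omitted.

(1/2,1/2): −√(1/4)

Admissible pairs with m₁+m₂ = M = 1: (1/2,1/2), (3/2,-1/2)
  (m₁,m₂)=(3/2,-1/2): CG² = 3/4, CG = +√(3/4)
  (m₁,m₂)=(1/2,1/2): CG² = 1/4, CG = −√(1/4)   ← matches the target
Pairs with CG² = 1/4: (1/2,1/2): −√(1/4)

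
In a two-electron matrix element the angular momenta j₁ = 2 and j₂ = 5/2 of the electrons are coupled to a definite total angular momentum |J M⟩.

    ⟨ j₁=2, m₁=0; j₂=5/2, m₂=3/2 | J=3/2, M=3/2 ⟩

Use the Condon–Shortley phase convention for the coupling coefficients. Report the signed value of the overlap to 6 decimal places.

triangle: 3!·1!·2!/7! = 12/5040
(j±m)!: 2!·2!·4!·1!·3!·0! = 576
prefactor² = (2J+1)·Δ·N² = 192/35
  k=2: +1/(2!·1!·0!·2!·1!·0!) = 1/4
Σ = 1/4  ⇒  CG² = 192/35·(1/4)² = 12/35
CG = +√(12/35) = +0.585540

+0.585540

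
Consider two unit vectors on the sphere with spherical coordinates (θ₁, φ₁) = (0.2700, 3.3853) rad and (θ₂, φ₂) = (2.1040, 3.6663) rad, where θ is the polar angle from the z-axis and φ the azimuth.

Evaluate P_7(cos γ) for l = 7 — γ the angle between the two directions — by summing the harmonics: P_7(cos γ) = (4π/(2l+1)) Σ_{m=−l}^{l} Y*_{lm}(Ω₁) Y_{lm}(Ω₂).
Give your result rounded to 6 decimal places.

0.263303

Expand P_7 via completeness: Σ_{m} conj(Y_{7,m}) at Ω₁ times Y_{7,m} at Ω₂ —
  m=-7: (+0.000006-0.000048i) × (+0.151440-0.089008i) = -0.000003-0.000008i  (running Σ = -0.000003-0.000008i)
  m=-6: (+0.000070+0.000646i) × (+0.387925-0.002580i) = +0.000029+0.000250i  (running Σ = +0.000026+0.000242i)
  m=-5: (-0.001893-0.005150i) × (+0.356163+0.203007i) = +0.000371-0.002218i  (running Σ = +0.000397-0.001976i)
  m=-4: (+0.018236+0.026888i) × (+0.037082+0.063575i) = -0.001033+0.002156i  (running Σ = -0.000636+0.000180i)
  m=-3: (-0.101700-0.091219i) × (-0.001059-0.318426i) = -0.028939+0.032481i  (running Σ = -0.029575+0.032661i)
  m=-2: (+0.343152+0.181895i) × (+0.113821-0.198156i) = +0.075101-0.047294i  (running Σ = +0.045526-0.014633i)
  m=-1: (-0.613725-0.152602i) × (-0.201645+0.116718i) = +0.141566-0.040861i  (running Σ = +0.187092-0.055494i)
  m=0: (+0.229329-0.000000i) × (-0.261154+0.000000i) = -0.059890+0.000000i  (running Σ = +0.127202-0.055494i)
  m=1: (+0.613725-0.152602i) × (+0.201645+0.116718i) = +0.141566+0.040861i  (running Σ = +0.268768-0.014633i)
  m=2: (+0.343152-0.181895i) × (+0.113821+0.198156i) = +0.075101+0.047294i  (running Σ = +0.343869+0.032661i)
  m=3: (+0.101700-0.091219i) × (+0.001059-0.318426i) = -0.028939-0.032481i  (running Σ = +0.314930+0.000180i)
  m=4: (+0.018236-0.026888i) × (+0.037082-0.063575i) = -0.001033-0.002156i  (running Σ = +0.313897-0.001976i)
  m=5: (+0.001893-0.005150i) × (-0.356163+0.203007i) = +0.000371+0.002218i  (running Σ = +0.314269+0.000242i)
  m=6: (+0.000070-0.000646i) × (+0.387925+0.002580i) = +0.000029-0.000250i  (running Σ = +0.314297-0.000008i)
  m=7: (-0.000006-0.000048i) × (-0.151440-0.089008i) = -0.000003+0.000008i  (running Σ = +0.314294-0.000000i)
Σ over m = +0.314294-0.000000i; ×(4π/15) → +0.263303-0.000000i. Real part: 0.263303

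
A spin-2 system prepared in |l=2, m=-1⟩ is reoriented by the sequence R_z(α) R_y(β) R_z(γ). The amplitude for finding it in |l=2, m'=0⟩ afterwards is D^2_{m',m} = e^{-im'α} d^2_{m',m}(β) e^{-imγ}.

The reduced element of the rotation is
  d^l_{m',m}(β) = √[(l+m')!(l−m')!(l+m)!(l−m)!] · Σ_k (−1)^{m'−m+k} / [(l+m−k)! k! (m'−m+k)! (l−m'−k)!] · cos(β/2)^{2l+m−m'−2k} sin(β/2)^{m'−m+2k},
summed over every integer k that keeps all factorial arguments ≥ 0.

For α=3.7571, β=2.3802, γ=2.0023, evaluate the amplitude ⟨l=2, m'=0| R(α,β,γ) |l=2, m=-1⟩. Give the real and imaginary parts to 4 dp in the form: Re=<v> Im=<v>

D^2_{0,-1}(3.7571,2.3802,2.0023) = e^{-i·0·3.7571}·d^2_{0,-1}(2.3802)·e^{-i·-1·2.0023}. Compute d first:
With c≡cos(β/2)=0.371567 and s≡sin(β/2)=0.928406, N=[2·2·1·6]^{1/2}=4.898979
The bounds max(0,m−m')=0 and min(l+m,l−m')=1 give 2 terms
  k=0: (−1)^1·4.8990/(2)·0.3716^3·0.9284^1 = -0.116661
  k=1: (−1)^2·4.8990/(2)·0.3716^1·0.9284^3 = +0.728328
d^2_{0,-1}(2.3802) = -0.116661 +0.728328 = +0.611667
D = (+1.000000+0.000000i)·(+0.611667)·(-0.418237+0.908338i) = -0.255822+0.555600i

Re=-0.2558 Im=0.5556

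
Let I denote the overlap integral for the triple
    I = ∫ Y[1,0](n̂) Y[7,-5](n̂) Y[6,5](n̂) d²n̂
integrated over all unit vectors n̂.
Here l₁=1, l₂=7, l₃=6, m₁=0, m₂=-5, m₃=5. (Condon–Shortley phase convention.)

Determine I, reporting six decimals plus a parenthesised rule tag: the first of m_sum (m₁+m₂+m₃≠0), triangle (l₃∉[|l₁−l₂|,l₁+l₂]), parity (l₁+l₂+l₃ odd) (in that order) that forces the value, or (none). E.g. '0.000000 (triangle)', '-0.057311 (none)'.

Checks pass: Σm=0; 14 even; l₃=6∈[6,8].
(2·1+1)(2·7+1)(2·6+1) = 585
Δ: 2! 0! 12! / 15! → 1/1365
sum: t=1:−1/518400 = -1/518400
3j²(1 7 6; 0 0 0) = Δ·Π!·Σ² = 7/195  (sign -1)
sum: t=1:−1/39916800 = -1/39916800
3j²(1 7 6; 0 -5 5) = Δ·Π!·Σ² = 8/455  (sign +1)
combine: 4πI² = 585·7/195·8/455 = 24/65
take √, sign -1: I = -0.17141310
No selection rule forces the value: the integral is nonzero (none).

-0.171413 (none)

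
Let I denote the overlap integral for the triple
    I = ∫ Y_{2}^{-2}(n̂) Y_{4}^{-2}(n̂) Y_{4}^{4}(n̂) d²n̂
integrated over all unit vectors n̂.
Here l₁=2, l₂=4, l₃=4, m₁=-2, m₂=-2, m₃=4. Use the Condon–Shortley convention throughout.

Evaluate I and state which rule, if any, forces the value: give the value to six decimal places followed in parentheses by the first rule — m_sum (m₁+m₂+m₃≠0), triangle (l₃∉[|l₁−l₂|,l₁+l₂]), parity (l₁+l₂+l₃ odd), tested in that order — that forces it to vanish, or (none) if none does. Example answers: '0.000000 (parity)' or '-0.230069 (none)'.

-0.106180 (none)

Checks pass: Σm=0; 10 even; l₃=4∈[2,6].
(2·2+1)(2·4+1)(2·4+1) = 405
Δ: 2! 2! 6! / 11! → 1/13860
sum: t=0:+1/192 t=1:−1/36 t=2:+1/192 = -5/288
3j²(2 4 4; 0 0 0) = Δ·Π!·Σ² = 20/693  (sign -1)
sum: t=2:+1/2880 = 1/2880
3j²(2 4 4; -2 -2 4) = Δ·Π!·Σ² = 2/165  (sign +1)
combine: 4πI² = 405·20/693·2/165 = 120/847
take √, sign -1: I = -0.10618031
No selection rule forces the value: the integral is nonzero (none).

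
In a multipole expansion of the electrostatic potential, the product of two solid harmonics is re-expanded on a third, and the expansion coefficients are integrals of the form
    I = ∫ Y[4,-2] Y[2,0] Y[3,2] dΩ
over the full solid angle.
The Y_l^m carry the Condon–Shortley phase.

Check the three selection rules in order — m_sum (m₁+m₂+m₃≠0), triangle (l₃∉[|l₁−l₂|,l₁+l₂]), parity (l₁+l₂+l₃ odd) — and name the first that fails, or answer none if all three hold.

parity

Σmᵢ = 0  ✓
l₃∈[|l₁−l₂|,l₁+l₂]=[2,6], have l₃=3  ✓
Σlᵢ = 9 ⇒ odd  ✗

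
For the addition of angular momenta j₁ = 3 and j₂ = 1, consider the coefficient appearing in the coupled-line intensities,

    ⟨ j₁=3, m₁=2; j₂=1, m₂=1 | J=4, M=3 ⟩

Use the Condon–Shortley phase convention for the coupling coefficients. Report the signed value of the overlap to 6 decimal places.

+0.866025  (= +√(3/4))

triangle: 0!×6!×2!/9! = 1440/362880
(j±m)!: 5!×1!×2!×0!×7!×1! = 1209600
prefactor² = (2J+1)×Δ×N² = 43200
  k=0: +1/(0!×0!×1!×2!×5!×0!) = 1/240
Σ = 1/240  ⇒  CG² = 43200×(1/240)² = 3/4
CG = +√(3/4) = +0.866025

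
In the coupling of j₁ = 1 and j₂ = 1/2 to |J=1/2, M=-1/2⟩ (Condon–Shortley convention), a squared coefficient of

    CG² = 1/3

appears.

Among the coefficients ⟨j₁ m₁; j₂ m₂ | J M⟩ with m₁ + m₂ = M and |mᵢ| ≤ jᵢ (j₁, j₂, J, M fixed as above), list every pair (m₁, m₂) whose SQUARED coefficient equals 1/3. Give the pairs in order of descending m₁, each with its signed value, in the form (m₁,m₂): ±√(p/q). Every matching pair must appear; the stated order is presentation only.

(0,-1/2): +√(1/3)

Admissible pairs with m₁+m₂ = M = -1/2: (-1,1/2), (0,-1/2)
  (m₁,m₂)=(0,-1/2): CG² = 1/3, CG = +√(1/3)   ← matches the target
  (m₁,m₂)=(-1,1/2): CG² = 2/3, CG = −√(2/3)
Pairs with CG² = 1/3: (0,-1/2): +√(1/3)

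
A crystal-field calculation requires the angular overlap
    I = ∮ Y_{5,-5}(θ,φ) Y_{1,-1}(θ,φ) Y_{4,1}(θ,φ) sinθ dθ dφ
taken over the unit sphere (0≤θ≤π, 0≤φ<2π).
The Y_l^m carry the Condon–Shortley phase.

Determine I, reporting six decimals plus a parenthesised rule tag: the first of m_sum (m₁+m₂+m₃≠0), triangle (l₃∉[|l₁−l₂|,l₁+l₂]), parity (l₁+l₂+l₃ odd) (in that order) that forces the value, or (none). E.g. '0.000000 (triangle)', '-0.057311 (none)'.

0.000000 (m_sum)

Σmᵢ = -5 ≠ 0, so the φ-integral vanishes; I = 0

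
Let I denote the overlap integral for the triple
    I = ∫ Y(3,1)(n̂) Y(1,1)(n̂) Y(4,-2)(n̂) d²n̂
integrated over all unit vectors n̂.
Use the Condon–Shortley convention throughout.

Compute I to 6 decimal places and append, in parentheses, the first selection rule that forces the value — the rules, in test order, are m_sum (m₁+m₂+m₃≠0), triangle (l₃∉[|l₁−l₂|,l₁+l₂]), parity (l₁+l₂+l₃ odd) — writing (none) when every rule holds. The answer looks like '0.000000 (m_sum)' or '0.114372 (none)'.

0.238414 (none)

Checks pass: Σm=0; 8 even; l₃=4∈[2,4].
(2·3+1)(2·1+1)(2·4+1) = 189
Δ: 0! 6! 2! / 9! → 1/252
sum: t=0:+1/36 = 1/36
3j²(3 1 4; 0 0 0) = Δ·Π!·Σ² = 4/63  (sign +1)
sum: t=0:+1/96 = 1/96
3j²(3 1 4; 1 1 -2) = Δ·Π!·Σ² = 5/84  (sign +1)
combine: 4πI² = 189·4/63·5/84 = 5/7
take √, sign +1: I = 0.23841361
No selection rule forces the value: the integral is nonzero (none).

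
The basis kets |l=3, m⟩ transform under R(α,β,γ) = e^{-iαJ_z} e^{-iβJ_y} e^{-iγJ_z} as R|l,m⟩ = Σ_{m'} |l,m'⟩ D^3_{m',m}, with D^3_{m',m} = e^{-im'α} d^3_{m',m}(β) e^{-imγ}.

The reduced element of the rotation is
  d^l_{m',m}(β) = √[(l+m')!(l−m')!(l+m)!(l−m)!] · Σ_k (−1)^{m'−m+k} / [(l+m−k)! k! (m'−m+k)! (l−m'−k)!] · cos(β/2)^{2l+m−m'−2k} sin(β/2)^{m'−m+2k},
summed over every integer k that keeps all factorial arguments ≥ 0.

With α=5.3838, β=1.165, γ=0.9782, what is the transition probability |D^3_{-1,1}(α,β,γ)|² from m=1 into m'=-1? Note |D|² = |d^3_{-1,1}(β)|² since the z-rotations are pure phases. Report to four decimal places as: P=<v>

P=0.1599

Split into d^3_{-1,1}(β=1.1650) × two z-phases.
Half-angle: c=0.835090, s=0.550113. N=√(2·24·24·2)=48.000000
k∈{2,3,4} keeps every argument non-negative
  k=2: (−1)^0·48.0000/(8)·0.8351^4·0.5501^2 = +0.883057
  k=3: (−1)^1·48.0000/(6)·0.8351^2·0.5501^4 = -0.510935
  k=4: (−1)^2·48.0000/(48)·0.8351^0·0.5501^6 = +0.027715
d^3_{-1,1}(1.1650) = +0.883057 -0.510935 +0.027715 = +0.399837
|D^3_{-1,1}|² = |d^3_{-1,1}(β)|² = (+0.399837)² = 0.159870 (the z-rotation phases have unit modulus)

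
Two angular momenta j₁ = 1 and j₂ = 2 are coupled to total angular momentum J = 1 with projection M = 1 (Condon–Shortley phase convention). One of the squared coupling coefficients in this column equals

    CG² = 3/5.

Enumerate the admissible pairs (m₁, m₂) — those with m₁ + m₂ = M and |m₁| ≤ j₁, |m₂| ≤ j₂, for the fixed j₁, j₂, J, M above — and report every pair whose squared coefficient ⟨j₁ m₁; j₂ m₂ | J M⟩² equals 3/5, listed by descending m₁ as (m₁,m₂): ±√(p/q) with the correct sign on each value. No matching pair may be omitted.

(-1,2): +√(3/5)

Admissible pairs with m₁+m₂ = M = 1: (-1,2), (0,1), (1,0)
  (m₁,m₂)=(1,0): CG² = 1/10, CG = +√(1/10)
  (m₁,m₂)=(0,1): CG² = 3/10, CG = −√(3/10)
  (m₁,m₂)=(-1,2): CG² = 3/5, CG = +√(3/5)   ← matches the target
Pairs with CG² = 3/5: (-1,2): +√(3/5)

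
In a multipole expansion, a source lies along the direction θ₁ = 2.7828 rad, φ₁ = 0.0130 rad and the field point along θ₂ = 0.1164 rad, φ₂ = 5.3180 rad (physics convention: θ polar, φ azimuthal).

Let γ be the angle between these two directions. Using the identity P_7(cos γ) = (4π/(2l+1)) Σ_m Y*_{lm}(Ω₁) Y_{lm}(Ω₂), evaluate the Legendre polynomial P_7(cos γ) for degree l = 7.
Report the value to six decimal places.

0.340217

Expand P_7 via completeness: Σ_{m} conj(Y_{7,m}) at Ω₁ times Y_{7,m} at Ω₂ —
  [-7]  conj(Y_{7,-7})(Ω₁) = 0.00033 + 0.00003j ; Y_{7,-7}(Ω₂) = 0.00000 + 0.00000j ; Δ = 0.00000 + 0.00000j
  [-6]  conj(Y_{7,-6})(Ω₁) = -0.00327 - 0.00026j ; Y_{7,-6}(Ω₂) = 0.00000 - 0.00000j ; Δ = -0.00000 + 0.00000j
  [-5]  conj(Y_{7,-5})(Ω₁) = 0.02032 + 0.00132j ; Y_{7,-5}(Ω₂) = 0.00001 - 0.00009j ; Δ = 0.00000 - 0.00000j
  [-4]  conj(Y_{7,-4})(Ω₁) = -0.08760 - 0.00456j ; Y_{7,-4}(Ω₂) = -0.00098 - 0.00086j ; Δ = 0.00008 + 0.00008j
  [-3]  conj(Y_{7,-3})(Ω₁) = 0.26348 + 0.01028j ; Y_{7,-3}(Ω₂) = -0.01295 + 0.00325j ; Δ = -0.00345 + 0.00072j
  [-2]  conj(Y_{7,-2})(Ω₁) = -0.51414 - 0.01337j ; Y_{7,-2}(Ω₂) = -0.03367 + 0.08957j ; Δ = 0.01851 - 0.04560j
  [-1]  conj(Y_{7,-1})(Ω₁) = 0.49273 + 0.00641j ; Y_{7,-1}(Ω₂) = 0.24626 + 0.35566j ; Δ = 0.11906 + 0.17682j
  [+0]  conj(Y_{7,0})(Ω₁) = 0.15387 + 0.00000j ; Y_{7,0}(Ω₂) = 0.89482 + 0.00000j ; Δ = 0.13769 + 0.00000j
  [+1]  conj(Y_{7,1})(Ω₁) = -0.49273 + 0.00641j ; Y_{7,1}(Ω₂) = -0.24626 + 0.35566j ; Δ = 0.11906 - 0.17682j
  [+2]  conj(Y_{7,2})(Ω₁) = -0.51414 + 0.01337j ; Y_{7,2}(Ω₂) = -0.03367 - 0.08957j ; Δ = 0.01851 + 0.04560j
  [+3]  conj(Y_{7,3})(Ω₁) = -0.26348 + 0.01028j ; Y_{7,3}(Ω₂) = 0.01295 + 0.00325j ; Δ = -0.00345 - 0.00072j
  [+4]  conj(Y_{7,4})(Ω₁) = -0.08760 + 0.00456j ; Y_{7,4}(Ω₂) = -0.00098 + 0.00086j ; Δ = 0.00008 - 0.00008j
  [+5]  conj(Y_{7,5})(Ω₁) = -0.02032 + 0.00132j ; Y_{7,5}(Ω₂) = -0.00001 - 0.00009j ; Δ = 0.00000 + 0.00000j
  [+6]  conj(Y_{7,6})(Ω₁) = -0.00327 + 0.00026j ; Y_{7,6}(Ω₂) = 0.00000 + 0.00000j ; Δ = -0.00000 - 0.00000j
  [+7]  conj(Y_{7,7})(Ω₁) = -0.00033 + 0.00003j ; Y_{7,7}(Ω₂) = -0.00000 + 0.00000j ; Δ = 0.00000 - 0.00000j
Accumulated sum 0.40610 - 0.00000j; after 4π/(2l+1) scaling, 0.34022 - 0.00000j ⇒ P_7 = 0.340217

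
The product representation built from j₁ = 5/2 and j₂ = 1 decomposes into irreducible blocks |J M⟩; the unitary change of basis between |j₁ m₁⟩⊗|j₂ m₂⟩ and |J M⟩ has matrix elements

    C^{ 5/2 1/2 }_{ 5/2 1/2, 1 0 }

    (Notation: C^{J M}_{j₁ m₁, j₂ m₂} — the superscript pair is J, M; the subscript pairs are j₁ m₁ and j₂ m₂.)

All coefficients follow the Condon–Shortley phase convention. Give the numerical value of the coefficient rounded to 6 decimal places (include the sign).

+0.169031  (= +√(1/35))

j₁+j₂−J=1  J+j₁−j₂=4  J−j₁+j₂=1  j₁+j₂+J+1=7
(j₁±m₁, j₂±m₂, J±M) = (3,2,1,1,3,2)
P² = 144/35
sum k=0..1:
  [0] +1/4 = 1/4
  [1] −1/6 = -1/6
S = 1/12
C² = P²·S² = 1/35 ; C = +0.169031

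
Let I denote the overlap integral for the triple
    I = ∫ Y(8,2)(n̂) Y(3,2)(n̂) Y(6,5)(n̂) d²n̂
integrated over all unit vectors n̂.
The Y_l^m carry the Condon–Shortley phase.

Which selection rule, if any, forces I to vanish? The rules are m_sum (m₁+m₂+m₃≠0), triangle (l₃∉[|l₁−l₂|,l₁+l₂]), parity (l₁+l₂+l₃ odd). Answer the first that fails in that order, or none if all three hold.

Σmᵢ = 9  ✗
l₃∈[|l₁−l₂|,l₁+l₂]=[5,11], have l₃=6
Σlᵢ = 17 ⇒ odd

m_sum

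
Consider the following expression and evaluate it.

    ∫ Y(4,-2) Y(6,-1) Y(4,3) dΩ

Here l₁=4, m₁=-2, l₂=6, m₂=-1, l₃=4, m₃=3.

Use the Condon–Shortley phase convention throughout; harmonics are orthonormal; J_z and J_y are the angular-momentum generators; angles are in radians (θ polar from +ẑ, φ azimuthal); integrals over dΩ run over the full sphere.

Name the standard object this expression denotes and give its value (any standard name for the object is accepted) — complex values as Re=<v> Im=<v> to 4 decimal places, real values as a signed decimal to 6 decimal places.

This is a Gaunt coefficient — the integral of a triple product of spherical harmonics over the sphere.
Checks pass: Σm=0; 14 even; l₃=4∈[2,10].
(2·4+1)(2·6+1)(2·4+1) = 1053
Δ: 6! 2! 6! / 15! → 1/1261260
sum: t=2:+1/4608 t=3:−1/1296 t=4:+1/4608 = -7/20736
3j²(4 6 4; 0 0 0) = Δ·Π!·Σ² = 20/1287  (sign -1)
sum: t=4:+1/11520 t=5:−1/86400 = 13/172800
3j²(4 6 4; -2 -1 3) = Δ·Π!·Σ² = 13/660  (sign -1)
combine: 4πI² = 1053·20/1287·13/660 = 39/121
take √, sign +1: I = 0.16015286

Gaunt coefficient, +0.160153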